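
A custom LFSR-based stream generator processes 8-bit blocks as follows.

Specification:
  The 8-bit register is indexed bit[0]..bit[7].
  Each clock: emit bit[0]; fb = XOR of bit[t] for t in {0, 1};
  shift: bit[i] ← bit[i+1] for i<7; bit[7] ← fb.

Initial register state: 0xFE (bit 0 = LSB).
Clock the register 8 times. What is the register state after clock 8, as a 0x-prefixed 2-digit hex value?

reg_0 = 0xFE
clock 1: out=0, reg = 0xFF
clock 2: out=1, reg = 0x7F
clock 3: out=1, reg = 0x3F
clock 4: out=1, reg = 0x1F
clock 5: out=1, reg = 0x0F
clock 6: out=1, reg = 0x07
clock 7: out=1, reg = 0x03
clock 8: out=1, reg = 0x01

0x01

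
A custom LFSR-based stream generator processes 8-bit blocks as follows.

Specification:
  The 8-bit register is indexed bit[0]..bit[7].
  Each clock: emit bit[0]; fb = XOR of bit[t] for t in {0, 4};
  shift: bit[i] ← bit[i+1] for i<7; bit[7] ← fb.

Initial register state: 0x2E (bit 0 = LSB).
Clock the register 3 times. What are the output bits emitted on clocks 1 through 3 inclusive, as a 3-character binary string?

reg_0 = 0x2E
clock 1: out=0, reg = 0x17
clock 2: out=1, reg = 0x0B
clock 3: out=1, reg = 0x85

011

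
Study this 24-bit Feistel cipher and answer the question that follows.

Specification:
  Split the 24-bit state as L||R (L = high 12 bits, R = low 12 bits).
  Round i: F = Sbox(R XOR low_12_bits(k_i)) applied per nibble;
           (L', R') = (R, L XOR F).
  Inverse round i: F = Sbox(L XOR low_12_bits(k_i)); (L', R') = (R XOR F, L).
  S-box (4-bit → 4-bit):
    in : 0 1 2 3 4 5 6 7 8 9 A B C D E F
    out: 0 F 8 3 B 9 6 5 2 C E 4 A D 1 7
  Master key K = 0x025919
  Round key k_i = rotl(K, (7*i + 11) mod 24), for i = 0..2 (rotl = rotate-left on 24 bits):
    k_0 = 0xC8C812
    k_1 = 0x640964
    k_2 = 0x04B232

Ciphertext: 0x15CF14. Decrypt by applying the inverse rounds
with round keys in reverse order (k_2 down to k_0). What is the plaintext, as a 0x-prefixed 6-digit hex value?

s_0 = ciphertext = 0x15CF14
s_1 = InvRound(s_0, k_2) = 0xC7515C
s_2 = InvRound(s_1, k_1) = 0x8A3C75
s_3 = InvRound(s_2, k_0) = 0xC3A8A3

0xC3A8A3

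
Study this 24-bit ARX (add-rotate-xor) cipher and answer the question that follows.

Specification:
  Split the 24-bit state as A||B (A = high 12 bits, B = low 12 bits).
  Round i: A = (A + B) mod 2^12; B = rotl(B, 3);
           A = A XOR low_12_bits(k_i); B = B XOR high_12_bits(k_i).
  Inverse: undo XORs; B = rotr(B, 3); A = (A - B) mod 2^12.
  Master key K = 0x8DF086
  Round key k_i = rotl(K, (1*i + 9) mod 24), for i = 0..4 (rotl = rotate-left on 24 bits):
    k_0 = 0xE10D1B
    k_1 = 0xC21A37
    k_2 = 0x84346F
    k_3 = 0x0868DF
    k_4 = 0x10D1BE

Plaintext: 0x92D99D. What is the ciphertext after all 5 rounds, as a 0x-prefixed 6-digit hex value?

s_0 = plaintext = 0x92D99D
s_1 = Round(s_0, k_0) = 0xFD12FC
s_2 = Round(s_1, k_1) = 0x8FABC0
s_3 = Round(s_2, k_2) = 0x0D5646
s_4 = Round(s_3, k_3) = 0xFC42B5
s_5 = Round(s_4, k_4) = 0x3C74A4

0x3C74A4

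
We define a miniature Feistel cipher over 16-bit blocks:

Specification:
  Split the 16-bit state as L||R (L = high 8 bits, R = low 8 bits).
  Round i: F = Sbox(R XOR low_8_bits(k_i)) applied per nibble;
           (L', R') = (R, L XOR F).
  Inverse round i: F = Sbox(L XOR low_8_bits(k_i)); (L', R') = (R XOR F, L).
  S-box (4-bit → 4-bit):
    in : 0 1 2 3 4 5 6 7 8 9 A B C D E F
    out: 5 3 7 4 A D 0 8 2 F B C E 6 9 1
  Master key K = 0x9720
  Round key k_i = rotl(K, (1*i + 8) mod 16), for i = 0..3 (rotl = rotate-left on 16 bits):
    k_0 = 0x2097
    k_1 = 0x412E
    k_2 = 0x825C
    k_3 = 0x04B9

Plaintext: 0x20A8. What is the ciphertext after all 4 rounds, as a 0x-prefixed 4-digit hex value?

s_0 = plaintext = 0x20A8
s_1 = Round(s_0, k_0) = 0xA861
s_2 = Round(s_1, k_1) = 0x6109
s_3 = Round(s_2, k_2) = 0x09BC
s_4 = Round(s_3, k_3) = 0xBC54

0xBC54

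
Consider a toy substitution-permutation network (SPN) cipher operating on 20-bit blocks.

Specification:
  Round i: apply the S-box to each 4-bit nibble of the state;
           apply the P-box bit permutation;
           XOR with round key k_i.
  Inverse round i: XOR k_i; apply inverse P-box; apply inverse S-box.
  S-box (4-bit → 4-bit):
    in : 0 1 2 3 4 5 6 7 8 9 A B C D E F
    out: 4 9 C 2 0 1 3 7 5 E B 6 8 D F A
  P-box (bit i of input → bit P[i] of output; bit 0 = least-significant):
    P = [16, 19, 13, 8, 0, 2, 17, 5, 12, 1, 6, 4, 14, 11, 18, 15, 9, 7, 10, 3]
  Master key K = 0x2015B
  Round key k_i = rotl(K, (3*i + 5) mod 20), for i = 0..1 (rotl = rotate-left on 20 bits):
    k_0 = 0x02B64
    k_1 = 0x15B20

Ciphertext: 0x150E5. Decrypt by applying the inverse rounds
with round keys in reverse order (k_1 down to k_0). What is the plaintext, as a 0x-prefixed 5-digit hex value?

0x1B50C

s_0 = ciphertext = 0x150E5
s_1 = InvRound(s_0, k_1) = 0x6306C
s_2 = InvRound(s_1, k_0) = 0x1B50C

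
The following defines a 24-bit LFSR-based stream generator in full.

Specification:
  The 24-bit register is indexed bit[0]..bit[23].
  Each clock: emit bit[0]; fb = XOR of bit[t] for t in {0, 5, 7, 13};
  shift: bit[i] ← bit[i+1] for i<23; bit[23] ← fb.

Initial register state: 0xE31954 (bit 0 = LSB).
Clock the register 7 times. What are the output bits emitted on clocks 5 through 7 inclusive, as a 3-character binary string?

reg_0 = 0xE31954
clock 1: out=0, reg = 0x718CAA
clock 2: out=0, reg = 0x38C655
clock 3: out=1, reg = 0x9C632A
clock 4: out=0, reg = 0x4E3195
clock 5: out=1, reg = 0xA718CA
clock 6: out=0, reg = 0xD38C65
clock 7: out=1, reg = 0x69C632

101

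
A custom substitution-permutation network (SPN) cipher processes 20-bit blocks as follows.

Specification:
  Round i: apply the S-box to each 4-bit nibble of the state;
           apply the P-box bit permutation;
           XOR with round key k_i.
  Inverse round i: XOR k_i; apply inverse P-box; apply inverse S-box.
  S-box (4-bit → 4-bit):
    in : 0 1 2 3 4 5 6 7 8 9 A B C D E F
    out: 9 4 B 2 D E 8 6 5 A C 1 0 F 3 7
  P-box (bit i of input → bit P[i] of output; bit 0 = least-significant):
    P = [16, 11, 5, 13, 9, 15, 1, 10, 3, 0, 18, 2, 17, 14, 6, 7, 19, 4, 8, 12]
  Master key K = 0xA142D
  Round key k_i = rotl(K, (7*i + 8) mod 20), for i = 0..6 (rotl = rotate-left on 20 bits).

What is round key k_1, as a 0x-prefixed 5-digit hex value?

0x6D0A1

K = 0xA142D
k_0 = rotl(K, (7*0+8) mod 20) = rotl(K, 8) = 0x42DA1
k_1 = rotl(K, (7*1+8) mod 20) = rotl(K, 15) = 0x6D0A1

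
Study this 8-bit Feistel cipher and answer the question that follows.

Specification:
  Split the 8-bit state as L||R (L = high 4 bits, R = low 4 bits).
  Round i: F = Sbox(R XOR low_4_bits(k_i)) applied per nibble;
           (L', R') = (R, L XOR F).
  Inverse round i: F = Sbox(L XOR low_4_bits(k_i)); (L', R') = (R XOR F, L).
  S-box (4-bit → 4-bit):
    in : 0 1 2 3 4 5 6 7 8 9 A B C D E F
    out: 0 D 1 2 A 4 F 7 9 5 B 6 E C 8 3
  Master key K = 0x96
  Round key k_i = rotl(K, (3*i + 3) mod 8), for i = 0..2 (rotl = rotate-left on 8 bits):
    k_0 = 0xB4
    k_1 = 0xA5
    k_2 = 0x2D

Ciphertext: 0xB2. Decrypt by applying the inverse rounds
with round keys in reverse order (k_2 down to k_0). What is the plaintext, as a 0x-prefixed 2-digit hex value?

s_0 = ciphertext = 0xB2
s_1 = InvRound(s_0, k_2) = 0xDB
s_2 = InvRound(s_1, k_1) = 0x2D
s_3 = InvRound(s_2, k_0) = 0x22

0x22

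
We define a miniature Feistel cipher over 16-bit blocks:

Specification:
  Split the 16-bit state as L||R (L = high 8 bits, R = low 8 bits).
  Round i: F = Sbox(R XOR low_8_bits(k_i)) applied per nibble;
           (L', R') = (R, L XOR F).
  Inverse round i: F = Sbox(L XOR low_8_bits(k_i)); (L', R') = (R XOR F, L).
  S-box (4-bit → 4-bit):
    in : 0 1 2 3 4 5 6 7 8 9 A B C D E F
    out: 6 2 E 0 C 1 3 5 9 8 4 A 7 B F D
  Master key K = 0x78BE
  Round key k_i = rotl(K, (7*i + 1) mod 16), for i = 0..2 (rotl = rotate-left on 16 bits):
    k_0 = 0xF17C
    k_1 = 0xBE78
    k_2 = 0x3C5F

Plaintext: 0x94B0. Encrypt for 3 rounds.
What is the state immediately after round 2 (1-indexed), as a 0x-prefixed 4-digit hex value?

0xE33A

s_0 = plaintext = 0x94B0
s_1 = Round(s_0, k_0) = 0xB0E3
s_2 = Round(s_1, k_1) = 0xE33A
s_3 = Round(s_2, k_2) = 0x3AD2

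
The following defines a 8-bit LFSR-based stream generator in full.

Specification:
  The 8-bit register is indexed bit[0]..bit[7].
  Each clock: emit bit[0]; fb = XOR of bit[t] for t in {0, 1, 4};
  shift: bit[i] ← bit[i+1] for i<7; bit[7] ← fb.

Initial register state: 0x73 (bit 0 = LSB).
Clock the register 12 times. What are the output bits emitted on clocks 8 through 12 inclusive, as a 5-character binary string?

reg_0 = 0x73
clock 1: out=1, reg = 0xB9
clock 2: out=1, reg = 0x5C
clock 3: out=0, reg = 0xAE
clock 4: out=0, reg = 0xD7
clock 5: out=1, reg = 0xEB
clock 6: out=1, reg = 0x75
clock 7: out=1, reg = 0x3A
clock 8: out=0, reg = 0x1D
clock 9: out=1, reg = 0x0E
clock 10: out=0, reg = 0x87
clock 11: out=1, reg = 0x43
clock 12: out=1, reg = 0x21

01011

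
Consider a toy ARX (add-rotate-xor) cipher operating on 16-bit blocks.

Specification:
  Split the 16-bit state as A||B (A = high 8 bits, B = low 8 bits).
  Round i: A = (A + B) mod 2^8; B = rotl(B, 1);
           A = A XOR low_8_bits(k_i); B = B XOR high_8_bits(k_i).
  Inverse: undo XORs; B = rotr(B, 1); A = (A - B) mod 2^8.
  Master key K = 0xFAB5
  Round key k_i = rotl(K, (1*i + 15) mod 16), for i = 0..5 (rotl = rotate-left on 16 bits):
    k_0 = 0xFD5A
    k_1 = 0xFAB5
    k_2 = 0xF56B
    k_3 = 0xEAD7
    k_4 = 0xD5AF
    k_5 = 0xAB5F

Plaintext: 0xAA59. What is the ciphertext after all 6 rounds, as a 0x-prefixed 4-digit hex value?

s_0 = plaintext = 0xAA59
s_1 = Round(s_0, k_0) = 0x594F
s_2 = Round(s_1, k_1) = 0x1D64
s_3 = Round(s_2, k_2) = 0xEA3D
s_4 = Round(s_3, k_3) = 0xF090
s_5 = Round(s_4, k_4) = 0x2FF4
s_6 = Round(s_5, k_5) = 0x7C42

0x7C42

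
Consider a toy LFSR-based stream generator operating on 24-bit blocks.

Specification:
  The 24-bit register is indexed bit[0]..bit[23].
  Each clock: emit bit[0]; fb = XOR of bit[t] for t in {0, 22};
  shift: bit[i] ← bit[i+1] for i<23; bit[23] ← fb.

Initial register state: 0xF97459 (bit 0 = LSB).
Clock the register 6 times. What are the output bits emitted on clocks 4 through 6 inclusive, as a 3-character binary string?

110

reg_0 = 0xF97459
clock 1: out=1, reg = 0x7CBA2C
clock 2: out=0, reg = 0xBE5D16
clock 3: out=0, reg = 0x5F2E8B
clock 4: out=1, reg = 0x2F9745
clock 5: out=1, reg = 0x97CBA2
clock 6: out=0, reg = 0x4BE5D1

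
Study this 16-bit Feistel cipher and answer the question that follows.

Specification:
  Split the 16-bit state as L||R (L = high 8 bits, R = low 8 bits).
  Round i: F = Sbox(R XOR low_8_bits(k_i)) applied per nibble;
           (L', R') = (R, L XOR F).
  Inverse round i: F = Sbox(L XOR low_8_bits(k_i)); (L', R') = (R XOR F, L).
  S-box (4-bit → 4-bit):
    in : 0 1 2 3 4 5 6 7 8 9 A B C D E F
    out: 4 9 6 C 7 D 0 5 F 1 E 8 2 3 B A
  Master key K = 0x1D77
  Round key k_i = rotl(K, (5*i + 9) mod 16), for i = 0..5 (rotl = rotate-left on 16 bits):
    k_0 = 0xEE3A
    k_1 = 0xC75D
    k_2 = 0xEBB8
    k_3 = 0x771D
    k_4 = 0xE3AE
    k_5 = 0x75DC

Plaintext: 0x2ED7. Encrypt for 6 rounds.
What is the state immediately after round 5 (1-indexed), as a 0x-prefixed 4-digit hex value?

s_0 = plaintext = 0x2ED7
s_1 = Round(s_0, k_0) = 0xD79D
s_2 = Round(s_1, k_1) = 0x9DF3
s_3 = Round(s_2, k_2) = 0xF3E5
s_4 = Round(s_3, k_3) = 0xE55C
s_5 = Round(s_4, k_4) = 0x5C43
s_6 = Round(s_5, k_5) = 0x4346

0x5C43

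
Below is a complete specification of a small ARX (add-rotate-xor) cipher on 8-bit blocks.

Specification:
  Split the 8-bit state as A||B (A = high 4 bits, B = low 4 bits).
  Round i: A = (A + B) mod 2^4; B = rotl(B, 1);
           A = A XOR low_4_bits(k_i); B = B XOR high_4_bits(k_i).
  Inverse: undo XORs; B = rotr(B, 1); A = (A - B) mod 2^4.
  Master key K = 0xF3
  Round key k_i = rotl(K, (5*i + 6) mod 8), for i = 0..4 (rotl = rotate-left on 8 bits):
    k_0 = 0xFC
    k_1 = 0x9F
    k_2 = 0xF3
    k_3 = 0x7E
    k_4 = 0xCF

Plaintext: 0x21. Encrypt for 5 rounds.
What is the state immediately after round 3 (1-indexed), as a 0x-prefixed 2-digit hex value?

0x6B

s_0 = plaintext = 0x21
s_1 = Round(s_0, k_0) = 0xFD
s_2 = Round(s_1, k_1) = 0x32
s_3 = Round(s_2, k_2) = 0x6B
s_4 = Round(s_3, k_3) = 0xF0
s_5 = Round(s_4, k_4) = 0x0C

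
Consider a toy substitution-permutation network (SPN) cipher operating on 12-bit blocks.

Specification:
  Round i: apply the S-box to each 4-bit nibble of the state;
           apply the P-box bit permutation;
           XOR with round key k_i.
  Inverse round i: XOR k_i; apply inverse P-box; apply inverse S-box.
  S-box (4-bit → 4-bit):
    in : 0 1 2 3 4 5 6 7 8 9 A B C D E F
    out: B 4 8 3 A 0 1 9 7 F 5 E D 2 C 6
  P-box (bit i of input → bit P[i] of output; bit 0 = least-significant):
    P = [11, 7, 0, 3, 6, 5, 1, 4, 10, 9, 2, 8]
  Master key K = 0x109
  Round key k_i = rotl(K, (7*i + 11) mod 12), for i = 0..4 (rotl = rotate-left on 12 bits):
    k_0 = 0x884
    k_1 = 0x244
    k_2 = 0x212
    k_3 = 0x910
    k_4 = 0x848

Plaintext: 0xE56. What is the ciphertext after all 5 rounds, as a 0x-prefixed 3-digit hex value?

0xEC6

s_0 = plaintext = 0xE56
s_1 = Round(s_0, k_0) = 0x180
s_2 = Round(s_1, k_1) = 0xAAA
s_3 = Round(s_2, k_2) = 0xE55
s_4 = Round(s_3, k_3) = 0x814
s_5 = Round(s_4, k_4) = 0xEC6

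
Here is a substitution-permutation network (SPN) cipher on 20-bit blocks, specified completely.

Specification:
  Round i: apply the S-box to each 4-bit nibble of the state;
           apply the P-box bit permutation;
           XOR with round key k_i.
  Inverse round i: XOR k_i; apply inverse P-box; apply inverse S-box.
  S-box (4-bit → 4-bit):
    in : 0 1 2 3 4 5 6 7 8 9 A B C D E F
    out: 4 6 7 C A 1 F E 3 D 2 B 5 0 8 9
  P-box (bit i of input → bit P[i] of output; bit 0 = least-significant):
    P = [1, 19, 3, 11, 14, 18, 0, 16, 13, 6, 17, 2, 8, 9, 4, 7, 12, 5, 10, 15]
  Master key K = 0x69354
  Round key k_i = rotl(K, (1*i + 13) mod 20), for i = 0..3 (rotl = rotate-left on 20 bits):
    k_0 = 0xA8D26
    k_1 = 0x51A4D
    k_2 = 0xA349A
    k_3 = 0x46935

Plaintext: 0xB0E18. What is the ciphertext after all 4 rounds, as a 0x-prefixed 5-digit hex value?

s_0 = plaintext = 0xB0E18
s_1 = Round(s_0, k_0) = 0x61D11
s_2 = Round(s_1, k_1) = 0x98C74
s_3 = Round(s_2, k_2) = 0x58B9B
s_4 = Round(s_3, k_3) = 0xD1272

0xD1272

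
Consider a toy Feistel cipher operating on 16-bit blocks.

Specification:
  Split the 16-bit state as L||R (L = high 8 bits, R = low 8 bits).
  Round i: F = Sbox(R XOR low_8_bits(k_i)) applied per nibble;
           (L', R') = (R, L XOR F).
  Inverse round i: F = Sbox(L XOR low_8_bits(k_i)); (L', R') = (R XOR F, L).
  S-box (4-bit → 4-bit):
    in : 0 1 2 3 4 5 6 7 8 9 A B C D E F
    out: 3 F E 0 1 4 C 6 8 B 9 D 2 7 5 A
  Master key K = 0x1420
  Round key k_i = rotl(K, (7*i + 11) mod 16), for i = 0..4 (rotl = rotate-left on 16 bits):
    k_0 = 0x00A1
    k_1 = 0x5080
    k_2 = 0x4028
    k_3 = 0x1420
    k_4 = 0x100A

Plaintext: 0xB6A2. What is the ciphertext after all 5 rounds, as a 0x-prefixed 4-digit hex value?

0xF7FD

s_0 = plaintext = 0xB6A2
s_1 = Round(s_0, k_0) = 0xA286
s_2 = Round(s_1, k_1) = 0x869E
s_3 = Round(s_2, k_2) = 0x9E5A
s_4 = Round(s_3, k_3) = 0x5AF7
s_5 = Round(s_4, k_4) = 0xF7FD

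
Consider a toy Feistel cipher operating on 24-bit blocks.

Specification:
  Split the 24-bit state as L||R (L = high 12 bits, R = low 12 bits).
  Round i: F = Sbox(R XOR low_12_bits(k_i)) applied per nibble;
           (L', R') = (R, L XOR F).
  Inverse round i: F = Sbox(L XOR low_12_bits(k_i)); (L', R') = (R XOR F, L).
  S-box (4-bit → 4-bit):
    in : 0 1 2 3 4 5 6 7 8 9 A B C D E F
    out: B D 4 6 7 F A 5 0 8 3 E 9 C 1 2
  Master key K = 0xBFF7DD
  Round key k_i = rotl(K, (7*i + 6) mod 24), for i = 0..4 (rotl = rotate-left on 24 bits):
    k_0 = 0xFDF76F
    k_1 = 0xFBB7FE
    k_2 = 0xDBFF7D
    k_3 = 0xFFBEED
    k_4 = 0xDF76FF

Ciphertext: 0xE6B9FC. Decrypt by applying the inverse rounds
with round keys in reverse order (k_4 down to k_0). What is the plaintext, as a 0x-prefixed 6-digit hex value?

s_0 = ciphertext = 0xE6B9FC
s_1 = InvRound(s_0, k_4) = 0x97BE6B
s_2 = InvRound(s_1, k_3) = 0xBE197B
s_3 = InvRound(s_2, k_2) = 0xEF2BE1
s_4 = InvRound(s_3, k_1) = 0x358EF2
s_5 = InvRound(s_4, k_0) = 0x997358

0x997358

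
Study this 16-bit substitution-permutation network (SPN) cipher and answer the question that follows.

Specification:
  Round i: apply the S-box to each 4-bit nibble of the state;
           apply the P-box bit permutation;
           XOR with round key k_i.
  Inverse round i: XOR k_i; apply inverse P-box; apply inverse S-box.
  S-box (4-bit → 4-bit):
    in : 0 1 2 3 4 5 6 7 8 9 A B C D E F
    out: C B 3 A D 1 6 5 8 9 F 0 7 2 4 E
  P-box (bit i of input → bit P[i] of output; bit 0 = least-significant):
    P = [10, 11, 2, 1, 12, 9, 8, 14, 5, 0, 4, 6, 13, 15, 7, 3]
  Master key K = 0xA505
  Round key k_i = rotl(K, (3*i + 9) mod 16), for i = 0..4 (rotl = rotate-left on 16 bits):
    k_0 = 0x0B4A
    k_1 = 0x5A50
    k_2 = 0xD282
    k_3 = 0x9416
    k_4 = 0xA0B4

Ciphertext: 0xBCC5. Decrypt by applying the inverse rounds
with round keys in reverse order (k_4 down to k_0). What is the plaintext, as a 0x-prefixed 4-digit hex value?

0xBA37

s_0 = ciphertext = 0xBCC5
s_1 = InvRound(s_0, k_4) = 0xBA52
s_2 = InvRound(s_1, k_3) = 0x58DC
s_3 = InvRound(s_2, k_2) = 0x30DF
s_4 = InvRound(s_3, k_1) = 0x4D3F
s_5 = InvRound(s_4, k_0) = 0xBA37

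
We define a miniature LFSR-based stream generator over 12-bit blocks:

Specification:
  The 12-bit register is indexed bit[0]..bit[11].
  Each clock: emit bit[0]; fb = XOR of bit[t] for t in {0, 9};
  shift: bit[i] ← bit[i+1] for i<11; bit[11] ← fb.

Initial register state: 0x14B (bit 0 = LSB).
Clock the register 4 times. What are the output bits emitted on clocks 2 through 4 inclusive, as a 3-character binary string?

reg_0 = 0x14B
clock 1: out=1, reg = 0x8A5
clock 2: out=1, reg = 0xC52
clock 3: out=0, reg = 0x629
clock 4: out=1, reg = 0x314

101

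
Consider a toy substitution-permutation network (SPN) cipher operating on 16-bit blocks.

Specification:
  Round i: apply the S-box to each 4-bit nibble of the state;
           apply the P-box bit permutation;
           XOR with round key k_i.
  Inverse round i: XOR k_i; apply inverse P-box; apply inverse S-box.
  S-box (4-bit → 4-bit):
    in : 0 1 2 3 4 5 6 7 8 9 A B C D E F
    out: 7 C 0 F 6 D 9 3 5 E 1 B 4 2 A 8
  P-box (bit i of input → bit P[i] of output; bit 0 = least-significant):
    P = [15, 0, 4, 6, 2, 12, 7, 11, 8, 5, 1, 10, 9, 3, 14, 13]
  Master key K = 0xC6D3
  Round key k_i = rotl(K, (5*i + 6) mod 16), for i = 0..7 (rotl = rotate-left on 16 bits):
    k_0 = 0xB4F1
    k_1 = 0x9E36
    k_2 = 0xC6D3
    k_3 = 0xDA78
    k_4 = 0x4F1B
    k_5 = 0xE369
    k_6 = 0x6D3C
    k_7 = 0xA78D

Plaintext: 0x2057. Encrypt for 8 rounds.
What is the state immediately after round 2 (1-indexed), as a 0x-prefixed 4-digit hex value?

0x74DA

s_0 = plaintext = 0x2057
s_1 = Round(s_0, k_0) = 0x3D56
s_2 = Round(s_1, k_1) = 0x74DA
s_3 = Round(s_2, k_2) = 0x54F9
s_4 = Round(s_3, k_3) = 0xB00B
s_5 = Round(s_4, k_4) = 0xFCF4
s_6 = Round(s_5, k_5) = 0xCB7A
s_7 = Round(s_6, k_6) = 0xB818
s_8 = Round(s_7, k_7) = 0x0C17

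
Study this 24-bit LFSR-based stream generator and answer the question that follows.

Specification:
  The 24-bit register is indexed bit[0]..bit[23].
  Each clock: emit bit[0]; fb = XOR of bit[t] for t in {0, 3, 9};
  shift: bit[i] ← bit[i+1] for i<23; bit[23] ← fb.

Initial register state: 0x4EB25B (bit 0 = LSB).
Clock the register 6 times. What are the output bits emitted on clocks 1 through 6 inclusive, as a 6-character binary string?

reg_0 = 0x4EB25B
clock 1: out=1, reg = 0xA7592D
clock 2: out=1, reg = 0x53AC96
clock 3: out=0, reg = 0x29D64B
clock 4: out=1, reg = 0x94EB25
clock 5: out=1, reg = 0x4A7592
clock 6: out=0, reg = 0x253AC9

110110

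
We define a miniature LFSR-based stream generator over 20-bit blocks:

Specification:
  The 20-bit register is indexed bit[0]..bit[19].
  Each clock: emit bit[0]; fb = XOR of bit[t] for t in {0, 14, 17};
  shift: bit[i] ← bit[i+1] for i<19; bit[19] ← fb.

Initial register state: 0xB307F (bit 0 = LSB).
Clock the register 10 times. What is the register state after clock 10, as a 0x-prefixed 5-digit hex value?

0xB9ACC

reg_0 = 0xB307F
clock 1: out=1, reg = 0x5983F
clock 2: out=1, reg = 0xACC1F
clock 3: out=1, reg = 0xD660F
clock 4: out=1, reg = 0x6B307
clock 5: out=1, reg = 0x35983
clock 6: out=1, reg = 0x9ACC1
clock 7: out=1, reg = 0xCD660
clock 8: out=0, reg = 0xE6B30
clock 9: out=0, reg = 0x73598
clock 10: out=0, reg = 0xB9ACC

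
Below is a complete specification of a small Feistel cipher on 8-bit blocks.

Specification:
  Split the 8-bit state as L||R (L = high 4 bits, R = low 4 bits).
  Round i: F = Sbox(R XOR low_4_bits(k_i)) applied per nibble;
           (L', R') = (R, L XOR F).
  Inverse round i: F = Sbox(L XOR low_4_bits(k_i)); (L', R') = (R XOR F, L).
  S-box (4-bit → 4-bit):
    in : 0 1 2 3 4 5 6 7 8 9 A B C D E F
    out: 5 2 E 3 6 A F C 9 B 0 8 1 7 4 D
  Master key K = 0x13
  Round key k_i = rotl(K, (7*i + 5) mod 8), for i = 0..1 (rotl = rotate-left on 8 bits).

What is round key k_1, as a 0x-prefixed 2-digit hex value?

0x31

K = 0x13
k_0 = rotl(K, (7*0+5) mod 8) = rotl(K, 5) = 0x62
k_1 = rotl(K, (7*1+5) mod 8) = rotl(K, 4) = 0x31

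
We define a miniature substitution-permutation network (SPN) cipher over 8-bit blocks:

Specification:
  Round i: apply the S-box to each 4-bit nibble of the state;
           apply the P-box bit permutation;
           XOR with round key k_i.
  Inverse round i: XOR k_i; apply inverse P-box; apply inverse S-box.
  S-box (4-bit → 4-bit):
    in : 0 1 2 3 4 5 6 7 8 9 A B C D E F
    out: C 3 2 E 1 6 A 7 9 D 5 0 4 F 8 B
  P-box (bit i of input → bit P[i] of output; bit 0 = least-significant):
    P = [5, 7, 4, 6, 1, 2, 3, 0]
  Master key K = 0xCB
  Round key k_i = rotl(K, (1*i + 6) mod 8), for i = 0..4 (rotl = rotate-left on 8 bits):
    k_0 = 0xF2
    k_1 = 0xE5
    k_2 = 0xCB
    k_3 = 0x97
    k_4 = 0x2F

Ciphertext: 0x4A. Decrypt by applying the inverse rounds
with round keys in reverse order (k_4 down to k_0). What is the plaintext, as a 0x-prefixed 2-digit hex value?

0xDD

s_0 = ciphertext = 0x4A
s_1 = InvRound(s_0, k_4) = 0x68
s_2 = InvRound(s_1, k_3) = 0xDD
s_3 = InvRound(s_2, k_2) = 0x1C
s_4 = InvRound(s_3, k_1) = 0x0D
s_5 = InvRound(s_4, k_0) = 0xDD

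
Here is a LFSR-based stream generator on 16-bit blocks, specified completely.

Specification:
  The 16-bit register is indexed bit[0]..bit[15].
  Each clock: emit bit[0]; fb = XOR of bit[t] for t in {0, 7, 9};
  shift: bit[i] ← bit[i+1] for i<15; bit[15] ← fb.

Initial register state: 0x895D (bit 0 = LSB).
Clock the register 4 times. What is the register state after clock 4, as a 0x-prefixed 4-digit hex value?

0xB895

reg_0 = 0x895D
clock 1: out=1, reg = 0xC4AE
clock 2: out=0, reg = 0xE257
clock 3: out=1, reg = 0x712B
clock 4: out=1, reg = 0xB895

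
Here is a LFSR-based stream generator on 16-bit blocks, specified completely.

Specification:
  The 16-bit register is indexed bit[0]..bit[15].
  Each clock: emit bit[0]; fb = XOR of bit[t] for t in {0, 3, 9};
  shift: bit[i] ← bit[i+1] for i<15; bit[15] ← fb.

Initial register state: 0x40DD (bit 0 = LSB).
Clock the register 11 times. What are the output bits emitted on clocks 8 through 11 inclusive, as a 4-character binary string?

1000

reg_0 = 0x40DD
clock 1: out=1, reg = 0x206E
clock 2: out=0, reg = 0x9037
clock 3: out=1, reg = 0xC81B
clock 4: out=1, reg = 0x640D
clock 5: out=1, reg = 0x3206
clock 6: out=0, reg = 0x9903
clock 7: out=1, reg = 0xCC81
clock 8: out=1, reg = 0xE640
clock 9: out=0, reg = 0xF320
clock 10: out=0, reg = 0xF990
clock 11: out=0, reg = 0x7CC8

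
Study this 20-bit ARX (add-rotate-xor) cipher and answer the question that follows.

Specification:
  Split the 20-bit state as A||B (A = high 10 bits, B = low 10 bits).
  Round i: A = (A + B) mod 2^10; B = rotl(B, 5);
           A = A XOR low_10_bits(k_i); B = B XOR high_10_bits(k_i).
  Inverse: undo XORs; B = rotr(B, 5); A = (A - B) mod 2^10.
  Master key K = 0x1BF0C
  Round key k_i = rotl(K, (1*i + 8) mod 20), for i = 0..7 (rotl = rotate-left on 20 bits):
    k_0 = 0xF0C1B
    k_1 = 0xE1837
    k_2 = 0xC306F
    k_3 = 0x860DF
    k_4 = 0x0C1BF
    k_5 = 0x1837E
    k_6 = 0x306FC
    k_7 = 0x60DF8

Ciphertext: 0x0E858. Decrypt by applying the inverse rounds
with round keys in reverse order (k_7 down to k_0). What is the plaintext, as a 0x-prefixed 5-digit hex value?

s_0 = ciphertext = 0x0E858
s_1 = InvRound(s_0, k_7) = 0x9536E
s_2 = InvRound(s_1, k_6) = 0xAADFD
s_3 = InvRound(s_2, k_5) = 0x8A7AC
s_4 = InvRound(s_3, k_4) = 0xFEB9C
s_5 = InvRound(s_4, k_3) = 0xA648C
s_6 = InvRound(s_5, k_2) = 0xB681C
s_7 = InvRound(s_6, k_1) = 0xE475C
s_8 = InvRound(s_7, k_0) = 0xE9BE4

0xE9BE4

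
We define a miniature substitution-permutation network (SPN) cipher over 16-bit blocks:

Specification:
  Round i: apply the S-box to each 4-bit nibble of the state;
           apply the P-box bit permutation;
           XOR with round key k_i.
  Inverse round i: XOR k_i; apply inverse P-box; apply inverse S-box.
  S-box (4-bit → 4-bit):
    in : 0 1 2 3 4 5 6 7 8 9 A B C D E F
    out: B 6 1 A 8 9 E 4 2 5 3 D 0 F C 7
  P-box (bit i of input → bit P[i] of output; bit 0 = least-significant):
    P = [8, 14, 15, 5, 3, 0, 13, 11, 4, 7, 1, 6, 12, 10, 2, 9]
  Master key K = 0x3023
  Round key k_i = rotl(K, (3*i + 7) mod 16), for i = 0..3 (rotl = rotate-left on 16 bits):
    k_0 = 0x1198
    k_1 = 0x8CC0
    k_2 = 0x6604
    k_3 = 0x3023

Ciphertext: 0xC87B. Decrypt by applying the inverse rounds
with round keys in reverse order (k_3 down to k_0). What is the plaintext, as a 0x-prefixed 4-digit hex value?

s_0 = ciphertext = 0xC87B
s_1 = InvRound(s_0, k_3) = 0x25B1
s_2 = InvRound(s_1, k_2) = 0xEA80
s_3 = InvRound(s_2, k_1) = 0x3478
s_4 = InvRound(s_3, k_0) = 0x8375

0x8375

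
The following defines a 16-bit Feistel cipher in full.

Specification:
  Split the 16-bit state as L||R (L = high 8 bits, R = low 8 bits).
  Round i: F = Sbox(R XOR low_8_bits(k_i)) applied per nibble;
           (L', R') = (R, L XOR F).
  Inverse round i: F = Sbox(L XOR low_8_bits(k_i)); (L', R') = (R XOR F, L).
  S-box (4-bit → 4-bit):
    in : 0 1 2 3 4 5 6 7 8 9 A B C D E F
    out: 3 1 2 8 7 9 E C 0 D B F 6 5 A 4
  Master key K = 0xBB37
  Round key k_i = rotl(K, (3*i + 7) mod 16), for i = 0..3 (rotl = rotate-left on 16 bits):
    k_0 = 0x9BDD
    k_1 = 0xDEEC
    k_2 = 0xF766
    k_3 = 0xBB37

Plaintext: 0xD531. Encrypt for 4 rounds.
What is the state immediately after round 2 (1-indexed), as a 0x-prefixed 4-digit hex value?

0x73E5

s_0 = plaintext = 0xD531
s_1 = Round(s_0, k_0) = 0x3173
s_2 = Round(s_1, k_1) = 0x73E5
s_3 = Round(s_2, k_2) = 0xE57B
s_4 = Round(s_3, k_3) = 0x7B93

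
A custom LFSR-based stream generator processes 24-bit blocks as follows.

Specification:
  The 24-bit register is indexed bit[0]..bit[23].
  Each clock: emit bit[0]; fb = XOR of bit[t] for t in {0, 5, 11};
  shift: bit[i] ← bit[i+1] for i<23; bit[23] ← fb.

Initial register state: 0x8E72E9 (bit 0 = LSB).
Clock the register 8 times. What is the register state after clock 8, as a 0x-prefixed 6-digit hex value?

reg_0 = 0x8E72E9
clock 1: out=1, reg = 0x473974
clock 2: out=0, reg = 0x239CBA
clock 3: out=0, reg = 0x11CE5D
clock 4: out=1, reg = 0x08E72E
clock 5: out=0, reg = 0x847397
clock 6: out=1, reg = 0xC239CB
clock 7: out=1, reg = 0x611CE5
clock 8: out=1, reg = 0xB08E72

0xB08E72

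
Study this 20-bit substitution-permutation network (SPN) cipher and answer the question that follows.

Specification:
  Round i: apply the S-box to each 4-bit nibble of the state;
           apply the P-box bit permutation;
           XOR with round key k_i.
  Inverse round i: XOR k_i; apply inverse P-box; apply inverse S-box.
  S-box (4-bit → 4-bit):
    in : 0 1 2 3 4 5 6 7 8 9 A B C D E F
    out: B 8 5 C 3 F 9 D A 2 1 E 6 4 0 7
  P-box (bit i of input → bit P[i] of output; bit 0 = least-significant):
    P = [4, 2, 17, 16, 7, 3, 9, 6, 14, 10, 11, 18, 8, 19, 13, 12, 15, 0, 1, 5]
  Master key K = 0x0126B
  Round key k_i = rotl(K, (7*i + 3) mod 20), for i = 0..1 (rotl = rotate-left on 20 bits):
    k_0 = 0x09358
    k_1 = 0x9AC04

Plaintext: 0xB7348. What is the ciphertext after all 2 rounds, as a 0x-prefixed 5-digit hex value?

s_0 = plaintext = 0xB7348
s_1 = Round(s_0, k_0) = 0x5AAF7
s_2 = Round(s_1, k_1) = 0xA6FBF

0xA6FBF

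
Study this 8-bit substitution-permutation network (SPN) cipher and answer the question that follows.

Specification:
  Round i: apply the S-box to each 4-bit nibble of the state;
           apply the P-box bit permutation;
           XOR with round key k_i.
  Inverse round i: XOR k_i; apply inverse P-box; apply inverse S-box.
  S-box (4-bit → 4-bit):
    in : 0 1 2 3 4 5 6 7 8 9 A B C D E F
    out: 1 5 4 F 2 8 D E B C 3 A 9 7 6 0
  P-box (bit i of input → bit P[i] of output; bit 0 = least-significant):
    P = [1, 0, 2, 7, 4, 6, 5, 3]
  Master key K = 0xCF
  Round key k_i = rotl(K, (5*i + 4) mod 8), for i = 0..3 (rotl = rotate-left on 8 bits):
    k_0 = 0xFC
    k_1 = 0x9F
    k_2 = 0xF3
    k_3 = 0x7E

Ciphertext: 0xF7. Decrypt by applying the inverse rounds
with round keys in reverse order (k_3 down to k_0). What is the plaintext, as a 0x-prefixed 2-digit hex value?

s_0 = ciphertext = 0xF7
s_1 = InvRound(s_0, k_3) = 0x5B
s_2 = InvRound(s_1, k_2) = 0x95
s_3 = InvRound(s_2, k_1) = 0x50
s_4 = InvRound(s_3, k_0) = 0x99

0x99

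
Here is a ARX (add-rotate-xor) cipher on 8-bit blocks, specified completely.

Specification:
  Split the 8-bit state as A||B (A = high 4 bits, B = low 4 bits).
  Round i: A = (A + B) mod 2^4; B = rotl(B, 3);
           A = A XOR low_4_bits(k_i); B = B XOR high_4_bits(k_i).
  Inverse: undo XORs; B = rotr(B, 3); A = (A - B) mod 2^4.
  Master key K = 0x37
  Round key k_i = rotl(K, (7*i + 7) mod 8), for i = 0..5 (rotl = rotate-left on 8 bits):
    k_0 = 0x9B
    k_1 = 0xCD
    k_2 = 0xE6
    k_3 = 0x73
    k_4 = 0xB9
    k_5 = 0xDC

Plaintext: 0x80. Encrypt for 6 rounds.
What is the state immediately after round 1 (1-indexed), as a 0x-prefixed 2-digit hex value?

0x39

s_0 = plaintext = 0x80
s_1 = Round(s_0, k_0) = 0x39
s_2 = Round(s_1, k_1) = 0x10
s_3 = Round(s_2, k_2) = 0x7E
s_4 = Round(s_3, k_3) = 0x60
s_5 = Round(s_4, k_4) = 0xFB
s_6 = Round(s_5, k_5) = 0x60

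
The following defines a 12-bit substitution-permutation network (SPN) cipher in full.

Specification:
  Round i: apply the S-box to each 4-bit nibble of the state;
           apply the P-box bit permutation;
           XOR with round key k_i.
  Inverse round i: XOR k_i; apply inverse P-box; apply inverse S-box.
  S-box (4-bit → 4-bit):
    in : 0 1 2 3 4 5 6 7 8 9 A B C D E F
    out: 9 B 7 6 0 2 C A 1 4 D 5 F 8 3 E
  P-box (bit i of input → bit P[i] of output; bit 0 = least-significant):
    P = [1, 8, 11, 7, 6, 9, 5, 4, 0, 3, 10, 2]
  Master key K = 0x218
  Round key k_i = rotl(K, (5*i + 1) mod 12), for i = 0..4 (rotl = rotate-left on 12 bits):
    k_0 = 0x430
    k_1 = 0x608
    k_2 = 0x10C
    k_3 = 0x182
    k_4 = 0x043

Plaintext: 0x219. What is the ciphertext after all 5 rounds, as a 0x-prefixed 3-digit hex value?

s_0 = plaintext = 0x219
s_1 = Round(s_0, k_0) = 0xA69
s_2 = Round(s_1, k_1) = 0xA3D
s_3 = Round(s_2, k_2) = 0x7A9
s_4 = Round(s_3, k_3) = 0x9FE
s_5 = Round(s_4, k_4) = 0x771

0x771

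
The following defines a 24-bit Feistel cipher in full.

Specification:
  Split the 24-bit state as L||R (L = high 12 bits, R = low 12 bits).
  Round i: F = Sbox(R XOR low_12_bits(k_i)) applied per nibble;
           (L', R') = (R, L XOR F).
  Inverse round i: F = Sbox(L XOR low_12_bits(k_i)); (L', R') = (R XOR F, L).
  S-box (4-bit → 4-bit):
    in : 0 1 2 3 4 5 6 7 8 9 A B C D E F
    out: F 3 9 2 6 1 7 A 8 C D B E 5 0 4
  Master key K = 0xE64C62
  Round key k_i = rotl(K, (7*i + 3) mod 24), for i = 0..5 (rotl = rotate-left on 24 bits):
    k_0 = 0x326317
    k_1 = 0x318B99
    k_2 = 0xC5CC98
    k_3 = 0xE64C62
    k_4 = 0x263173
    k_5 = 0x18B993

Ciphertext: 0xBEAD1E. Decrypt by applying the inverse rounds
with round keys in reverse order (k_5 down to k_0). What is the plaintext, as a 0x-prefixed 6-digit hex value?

0xD0424B

s_0 = ciphertext = 0xBEAD1E
s_1 = InvRound(s_0, k_5) = 0x4B2BEA
s_2 = InvRound(s_1, k_4) = 0xA094B2
s_3 = InvRound(s_2, k_3) = 0x3C9A09
s_4 = InvRound(s_3, k_2) = 0xE1A3C9
s_5 = InvRound(s_4, k_1) = 0x24BE1A
s_6 = InvRound(s_5, k_0) = 0xD0424B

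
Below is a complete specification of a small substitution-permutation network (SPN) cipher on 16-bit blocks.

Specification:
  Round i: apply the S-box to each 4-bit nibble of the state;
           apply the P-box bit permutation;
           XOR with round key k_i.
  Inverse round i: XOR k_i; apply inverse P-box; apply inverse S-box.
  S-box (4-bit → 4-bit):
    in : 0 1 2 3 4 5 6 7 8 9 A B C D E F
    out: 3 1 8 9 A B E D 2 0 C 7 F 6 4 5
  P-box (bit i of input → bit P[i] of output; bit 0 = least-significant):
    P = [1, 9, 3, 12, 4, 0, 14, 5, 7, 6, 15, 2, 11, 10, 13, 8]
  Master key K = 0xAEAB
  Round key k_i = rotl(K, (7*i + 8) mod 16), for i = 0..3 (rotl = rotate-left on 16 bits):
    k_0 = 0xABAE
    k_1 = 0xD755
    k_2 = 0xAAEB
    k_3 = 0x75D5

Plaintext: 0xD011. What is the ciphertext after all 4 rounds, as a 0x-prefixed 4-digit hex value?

0x95B2

s_0 = plaintext = 0xD011
s_1 = Round(s_0, k_0) = 0x8F7C
s_2 = Round(s_1, k_1) = 0x01EF
s_3 = Round(s_2, k_2) = 0xE661
s_4 = Round(s_3, k_3) = 0x95B2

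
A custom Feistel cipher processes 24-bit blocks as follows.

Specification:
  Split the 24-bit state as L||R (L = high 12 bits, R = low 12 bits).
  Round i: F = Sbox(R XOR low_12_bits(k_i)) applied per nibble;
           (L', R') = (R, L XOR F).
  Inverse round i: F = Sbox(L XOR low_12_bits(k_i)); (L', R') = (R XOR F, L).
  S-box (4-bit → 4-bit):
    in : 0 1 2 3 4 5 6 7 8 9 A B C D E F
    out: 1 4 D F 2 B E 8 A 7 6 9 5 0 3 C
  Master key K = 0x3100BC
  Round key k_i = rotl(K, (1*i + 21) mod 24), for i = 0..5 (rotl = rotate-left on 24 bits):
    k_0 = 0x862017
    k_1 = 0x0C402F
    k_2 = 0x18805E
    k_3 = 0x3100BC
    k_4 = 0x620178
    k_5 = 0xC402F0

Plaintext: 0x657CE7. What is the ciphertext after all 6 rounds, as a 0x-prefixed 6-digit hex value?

s_0 = plaintext = 0x657CE7
s_1 = Round(s_0, k_0) = 0xCE7396
s_2 = Round(s_1, k_1) = 0x396370
s_3 = Round(s_2, k_2) = 0x370C45
s_4 = Round(s_3, k_3) = 0xC456B7
s_5 = Round(s_4, k_4) = 0x6B7419
s_6 = Round(s_5, k_5) = 0x419880

0x419880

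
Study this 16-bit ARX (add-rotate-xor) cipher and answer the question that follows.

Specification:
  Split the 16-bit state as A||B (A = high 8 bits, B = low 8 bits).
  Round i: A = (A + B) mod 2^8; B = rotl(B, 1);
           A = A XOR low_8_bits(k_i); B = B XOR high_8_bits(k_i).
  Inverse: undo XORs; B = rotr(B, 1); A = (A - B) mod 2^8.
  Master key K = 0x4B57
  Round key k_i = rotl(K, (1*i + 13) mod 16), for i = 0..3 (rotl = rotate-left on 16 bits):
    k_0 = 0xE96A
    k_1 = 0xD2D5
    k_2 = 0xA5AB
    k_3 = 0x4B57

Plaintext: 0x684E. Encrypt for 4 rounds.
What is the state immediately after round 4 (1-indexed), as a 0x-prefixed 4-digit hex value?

s_0 = plaintext = 0x684E
s_1 = Round(s_0, k_0) = 0xDC75
s_2 = Round(s_1, k_1) = 0x8438
s_3 = Round(s_2, k_2) = 0x17D5
s_4 = Round(s_3, k_3) = 0xBBE0

0xBBE0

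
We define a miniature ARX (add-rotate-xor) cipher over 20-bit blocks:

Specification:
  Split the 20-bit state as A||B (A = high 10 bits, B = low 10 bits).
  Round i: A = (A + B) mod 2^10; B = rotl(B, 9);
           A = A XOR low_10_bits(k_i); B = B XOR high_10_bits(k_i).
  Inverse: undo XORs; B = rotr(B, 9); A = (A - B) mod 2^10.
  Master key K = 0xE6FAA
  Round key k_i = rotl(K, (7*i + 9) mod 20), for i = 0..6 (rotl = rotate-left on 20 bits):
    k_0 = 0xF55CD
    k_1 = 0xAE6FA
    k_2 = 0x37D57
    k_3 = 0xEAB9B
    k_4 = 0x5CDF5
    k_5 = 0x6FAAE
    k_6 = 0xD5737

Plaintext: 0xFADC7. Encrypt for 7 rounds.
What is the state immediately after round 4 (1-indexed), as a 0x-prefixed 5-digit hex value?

s_0 = plaintext = 0xFADC7
s_1 = Round(s_0, k_0) = 0x1FD36
s_2 = Round(s_1, k_1) = 0xD3E22
s_3 = Round(s_2, k_2) = 0x099CE
s_4 = Round(s_3, k_3) = 0x9BF4D
s_5 = Round(s_4, k_4) = 0x126D5
s_6 = Round(s_5, k_5) = 0x6C2D4
s_7 = Round(s_6, k_6) = 0xECE3F

0x9BF4D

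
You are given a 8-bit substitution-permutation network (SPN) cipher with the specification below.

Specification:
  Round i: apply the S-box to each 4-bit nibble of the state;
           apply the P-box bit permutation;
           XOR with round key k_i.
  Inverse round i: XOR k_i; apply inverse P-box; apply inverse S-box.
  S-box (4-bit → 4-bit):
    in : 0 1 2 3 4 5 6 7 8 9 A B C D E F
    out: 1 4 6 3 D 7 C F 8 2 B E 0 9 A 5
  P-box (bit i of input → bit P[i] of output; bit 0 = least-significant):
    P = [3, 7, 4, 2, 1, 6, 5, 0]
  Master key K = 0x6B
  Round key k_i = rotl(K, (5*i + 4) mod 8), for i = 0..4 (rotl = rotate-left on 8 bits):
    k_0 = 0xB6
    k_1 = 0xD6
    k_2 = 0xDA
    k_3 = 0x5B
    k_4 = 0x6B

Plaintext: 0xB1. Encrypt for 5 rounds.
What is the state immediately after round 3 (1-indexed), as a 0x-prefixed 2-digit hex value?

0x75

s_0 = plaintext = 0xB1
s_1 = Round(s_0, k_0) = 0xC7
s_2 = Round(s_1, k_1) = 0x4A
s_3 = Round(s_2, k_2) = 0x75
s_4 = Round(s_3, k_3) = 0xA0
s_5 = Round(s_4, k_4) = 0x20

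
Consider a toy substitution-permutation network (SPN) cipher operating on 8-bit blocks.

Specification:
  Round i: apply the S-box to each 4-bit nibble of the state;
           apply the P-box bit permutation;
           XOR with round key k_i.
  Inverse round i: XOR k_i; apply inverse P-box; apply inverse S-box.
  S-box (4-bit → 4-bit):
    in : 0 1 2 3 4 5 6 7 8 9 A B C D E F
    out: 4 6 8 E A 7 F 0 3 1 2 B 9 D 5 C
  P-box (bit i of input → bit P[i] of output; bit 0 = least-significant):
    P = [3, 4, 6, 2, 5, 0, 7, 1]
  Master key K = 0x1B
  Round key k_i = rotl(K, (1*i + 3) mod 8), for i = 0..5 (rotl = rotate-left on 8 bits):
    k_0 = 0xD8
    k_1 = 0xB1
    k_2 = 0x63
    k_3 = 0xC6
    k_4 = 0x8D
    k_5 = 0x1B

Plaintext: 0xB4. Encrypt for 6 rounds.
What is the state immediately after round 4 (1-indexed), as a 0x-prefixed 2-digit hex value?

s_0 = plaintext = 0xB4
s_1 = Round(s_0, k_0) = 0xEF
s_2 = Round(s_1, k_1) = 0x55
s_3 = Round(s_2, k_2) = 0x9A
s_4 = Round(s_3, k_3) = 0xF6
s_5 = Round(s_4, k_4) = 0x53
s_6 = Round(s_5, k_5) = 0xEE

0xF6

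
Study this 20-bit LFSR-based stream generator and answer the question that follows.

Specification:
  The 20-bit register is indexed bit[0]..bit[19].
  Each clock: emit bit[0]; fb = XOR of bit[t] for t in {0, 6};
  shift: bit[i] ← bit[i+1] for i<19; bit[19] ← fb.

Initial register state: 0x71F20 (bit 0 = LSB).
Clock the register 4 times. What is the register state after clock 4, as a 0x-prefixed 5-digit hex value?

reg_0 = 0x71F20
clock 1: out=0, reg = 0x38F90
clock 2: out=0, reg = 0x1C7C8
clock 3: out=0, reg = 0x8E3E4
clock 4: out=0, reg = 0xC71F2

0xC71F2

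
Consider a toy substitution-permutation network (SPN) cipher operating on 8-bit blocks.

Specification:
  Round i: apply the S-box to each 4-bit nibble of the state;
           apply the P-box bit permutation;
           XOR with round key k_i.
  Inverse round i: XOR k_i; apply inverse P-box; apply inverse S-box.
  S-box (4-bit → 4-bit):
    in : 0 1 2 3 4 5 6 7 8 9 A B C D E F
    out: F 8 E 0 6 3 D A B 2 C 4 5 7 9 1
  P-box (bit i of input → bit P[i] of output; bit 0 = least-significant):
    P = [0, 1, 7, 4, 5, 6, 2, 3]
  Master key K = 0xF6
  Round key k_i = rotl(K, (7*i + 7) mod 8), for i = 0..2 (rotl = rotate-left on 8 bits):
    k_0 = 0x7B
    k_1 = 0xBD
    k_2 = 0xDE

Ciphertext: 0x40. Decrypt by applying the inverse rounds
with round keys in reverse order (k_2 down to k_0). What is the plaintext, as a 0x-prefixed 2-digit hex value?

s_0 = ciphertext = 0x40
s_1 = InvRound(s_0, k_2) = 0xA2
s_2 = InvRound(s_1, k_1) = 0xA8
s_3 = InvRound(s_2, k_0) = 0x90

0x90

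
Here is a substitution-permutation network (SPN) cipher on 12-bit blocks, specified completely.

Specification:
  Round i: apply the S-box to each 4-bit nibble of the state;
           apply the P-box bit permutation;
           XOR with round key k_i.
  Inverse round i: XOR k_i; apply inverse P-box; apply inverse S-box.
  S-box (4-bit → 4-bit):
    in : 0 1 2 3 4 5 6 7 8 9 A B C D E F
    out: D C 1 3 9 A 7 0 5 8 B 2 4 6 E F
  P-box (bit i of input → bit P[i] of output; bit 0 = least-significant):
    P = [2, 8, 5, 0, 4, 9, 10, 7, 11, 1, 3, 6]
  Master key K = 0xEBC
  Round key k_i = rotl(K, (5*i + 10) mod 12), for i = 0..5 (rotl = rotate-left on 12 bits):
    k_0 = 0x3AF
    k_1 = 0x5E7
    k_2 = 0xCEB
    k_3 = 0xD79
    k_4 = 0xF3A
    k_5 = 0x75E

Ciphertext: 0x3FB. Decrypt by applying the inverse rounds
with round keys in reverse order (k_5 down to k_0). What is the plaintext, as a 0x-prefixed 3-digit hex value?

s_0 = ciphertext = 0x3FB
s_1 = InvRound(s_0, k_5) = 0x710
s_2 = InvRound(s_1, k_4) = 0x67C
s_3 = InvRound(s_2, k_3) = 0x2BA
s_4 = InvRound(s_3, k_2) = 0x469
s_5 = InvRound(s_4, k_1) = 0xD93
s_6 = InvRound(s_5, k_0) = 0x868

0x868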